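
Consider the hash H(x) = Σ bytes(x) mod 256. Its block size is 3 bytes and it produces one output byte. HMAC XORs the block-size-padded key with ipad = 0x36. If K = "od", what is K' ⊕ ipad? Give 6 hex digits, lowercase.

Key "od" = 6f 64 is 2 bytes ≤ B = 3; zero-pad to 3 bytes: K' = 6f 64 00.
XOR each byte with 0x36: 6f⊕36=59, 64⊕36=52, 00⊕36=36.

595236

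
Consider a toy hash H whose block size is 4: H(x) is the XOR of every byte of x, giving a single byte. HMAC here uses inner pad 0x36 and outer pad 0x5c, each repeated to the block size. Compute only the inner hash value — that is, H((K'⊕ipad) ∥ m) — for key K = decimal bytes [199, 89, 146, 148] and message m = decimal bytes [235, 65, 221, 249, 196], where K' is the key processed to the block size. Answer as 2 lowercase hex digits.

Key decimal bytes [199, 89, 146, 148] = c7 59 92 94 is exactly B = 4 bytes: K' = c7 59 92 94.
K' ⊕ ipad = f1 6f a4 a2.
Inner input = f1 6f a4 a2 ∥ eb 41 dd f9 c4.
Inner hash: XOR f1⊕6f⊕a4⊕a2⊕eb⊕41⊕dd⊕f9⊕c4 = d2.

d2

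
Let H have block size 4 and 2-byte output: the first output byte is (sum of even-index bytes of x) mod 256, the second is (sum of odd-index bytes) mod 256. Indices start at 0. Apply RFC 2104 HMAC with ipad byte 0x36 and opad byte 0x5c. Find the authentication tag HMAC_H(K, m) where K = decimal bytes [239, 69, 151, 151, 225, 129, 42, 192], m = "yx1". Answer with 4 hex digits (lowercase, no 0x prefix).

b076

Key decimal bytes [239, 69, 151, 151, 225, 129, 42, 192] = ef 45 97 97 e1 81 2a c0 is 8 bytes > B = 4, so hash it first: H(key) = 91 1d, then zero-pad to 4 bytes: K' = 91 1d 00 00.
K' ⊕ ipad = a7 2b 36 36.  K' ⊕ opad = cd 41 5c 5c.
Inner input = (K'⊕ipad) ∥ m = a7 2b 36 36 ∥ 79 78 31.
Inner hash: even-index sum = 391 mod 256 = 135; odd-index sum = 217 mod 256 = 217 → 87 d9.
Outer input = (K'⊕opad) ∥ inner = cd 41 5c 5c ∥ 87 d9.
Outer hash (tag): even-index sum = 432 mod 256 = 176; odd-index sum = 374 mod 256 = 118 → b0 76.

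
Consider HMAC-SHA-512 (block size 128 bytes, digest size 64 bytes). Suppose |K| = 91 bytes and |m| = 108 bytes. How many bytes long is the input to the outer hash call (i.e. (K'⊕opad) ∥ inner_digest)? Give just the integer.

Key is 91 ≤ 128 bytes, zero-padded: |K'| = 128.
Outer input = (K'⊕opad) ∥ H(inner) → 128 + 64 = 192 bytes.

192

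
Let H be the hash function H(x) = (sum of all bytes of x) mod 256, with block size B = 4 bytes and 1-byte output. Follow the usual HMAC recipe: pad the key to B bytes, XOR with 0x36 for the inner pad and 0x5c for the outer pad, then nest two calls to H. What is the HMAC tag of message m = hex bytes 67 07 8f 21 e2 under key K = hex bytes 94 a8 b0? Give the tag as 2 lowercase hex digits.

00

Key hex bytes 94 a8 b0 is 3 bytes ≤ B = 4; zero-pad to 4 bytes: K' = 94 a8 b0 00.
K' ⊕ ipad = a2 9e 86 36.  K' ⊕ opad = c8 f4 ec 5c.
Inner input = (K'⊕ipad) ∥ m = a2 9e 86 36 ∥ 67 07 8f 21 e2.
Inner hash: sum = 162+158+134+54+103+7+143+33+226 = 1020; mod 256 = 252 → fc.
Outer input = (K'⊕opad) ∥ inner = c8 f4 ec 5c ∥ fc.
Outer hash (tag): sum = 200+244+236+92+252 = 1024; mod 256 = 0 → 00.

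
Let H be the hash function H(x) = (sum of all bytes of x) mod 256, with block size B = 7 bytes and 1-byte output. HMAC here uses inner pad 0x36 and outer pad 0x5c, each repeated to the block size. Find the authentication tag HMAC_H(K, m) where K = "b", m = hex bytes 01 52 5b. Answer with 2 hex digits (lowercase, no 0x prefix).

ac

Key "b" = 62 is 1 byte ≤ B = 7; zero-pad to 7 bytes: K' = 62 00 00 00 00 00 00.
K' ⊕ ipad = 54 36 36 36 36 36 36.  K' ⊕ opad = 3e 5c 5c 5c 5c 5c 5c.
Inner input = (K'⊕ipad) ∥ m = 54 36 36 36 36 36 36 ∥ 01 52 5b.
Inner hash: sum = 84+54+54+54+54+54+54+1+82+91 = 582; mod 256 = 70 → 46.
Outer input = (K'⊕opad) ∥ inner = 3e 5c 5c 5c 5c 5c 5c ∥ 46.
Outer hash (tag): sum = 62+92+92+92+92+92+92+70 = 684; mod 256 = 172 → ac.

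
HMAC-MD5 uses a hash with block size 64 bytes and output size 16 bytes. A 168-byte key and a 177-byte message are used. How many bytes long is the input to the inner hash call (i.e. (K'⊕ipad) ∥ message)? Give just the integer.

241

Key is 168 > 64 bytes, so it is hashed to 16 bytes then zero-padded to 64: |K'| = 64.
Inner input = (K'⊕ipad) ∥ m → 64 + 177 = 241 bytes.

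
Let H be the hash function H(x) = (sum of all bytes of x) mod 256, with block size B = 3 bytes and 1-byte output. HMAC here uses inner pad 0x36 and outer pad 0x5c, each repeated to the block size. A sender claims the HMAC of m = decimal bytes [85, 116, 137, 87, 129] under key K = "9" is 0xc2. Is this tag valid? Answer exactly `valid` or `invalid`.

Key "9" = 39 is 1 byte ≤ B = 3; zero-pad to 3 bytes: K' = 39 00 00.
K' ⊕ ipad = 0f 36 36; K' ⊕ opad = 65 5c 5c.
Inner hash: sum = 15+54+54+85+116+137+87+129 = 677; mod 256 = 165 → a5.
Outer hash (recomputed tag): sum = 101+92+92+165 = 450; mod 256 = 194 → c2.
Recomputed tag = c2; claimed = c2 → match.

valid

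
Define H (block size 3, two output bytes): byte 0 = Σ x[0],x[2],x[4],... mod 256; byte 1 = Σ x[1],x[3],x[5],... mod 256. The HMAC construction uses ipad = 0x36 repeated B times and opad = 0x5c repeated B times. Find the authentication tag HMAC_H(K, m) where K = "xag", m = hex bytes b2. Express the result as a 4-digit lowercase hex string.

68dc

Key "xag" = 78 61 67 is exactly B = 3 bytes: K' = 78 61 67.
K' ⊕ ipad = 4e 57 51.  K' ⊕ opad = 24 3d 3b.
Inner input = (K'⊕ipad) ∥ m = 4e 57 51 ∥ b2.
Inner hash: even-index sum = 159 mod 256 = 159; odd-index sum = 265 mod 256 = 9 → 9f 09.
Outer input = (K'⊕opad) ∥ inner = 24 3d 3b ∥ 9f 09.
Outer hash (tag): even-index sum = 104 mod 256 = 104; odd-index sum = 220 mod 256 = 220 → 68 dc.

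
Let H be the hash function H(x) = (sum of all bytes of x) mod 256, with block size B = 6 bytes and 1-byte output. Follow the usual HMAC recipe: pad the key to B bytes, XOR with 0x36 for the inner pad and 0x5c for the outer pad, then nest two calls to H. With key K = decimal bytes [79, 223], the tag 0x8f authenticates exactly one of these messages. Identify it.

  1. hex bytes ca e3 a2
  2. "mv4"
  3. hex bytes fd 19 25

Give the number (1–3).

1

Key decimal bytes [79, 223] = 4f df is 2 bytes ≤ B = 6; zero-pad to 6 bytes: K' = 4f df 00 00 00 00.
K' ⊕ ipad = 79 e9 36 36 36 36; K' ⊕ opad = 13 83 5c 5c 5c 5c.
m1: inner = H(79 e9 36 36 36 36 ca e3 a2) = 89; tag = H(13 83 5c 5c 5c 5c 89) = 8f ← matches
m2: inner = H(79 e9 36 36 36 36 6d 76 34) = 51; tag = H(13 83 5c 5c 5c 5c 51) = 57
m3: inner = H(79 e9 36 36 36 36 fd 19 25) = 75; tag = H(13 83 5c 5c 5c 5c 75) = 7b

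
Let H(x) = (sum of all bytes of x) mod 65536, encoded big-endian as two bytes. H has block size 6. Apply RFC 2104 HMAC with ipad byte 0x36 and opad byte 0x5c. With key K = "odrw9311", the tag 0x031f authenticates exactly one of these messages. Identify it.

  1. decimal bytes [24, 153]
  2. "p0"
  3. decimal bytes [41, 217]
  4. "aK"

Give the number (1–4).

1

Key "odrw9311" = 6f 64 72 77 39 33 31 31 is 8 bytes > B = 6, so hash it first: H(key) = 02 8a, then zero-pad to 6 bytes: K' = 02 8a 00 00 00 00.
K' ⊕ ipad = 34 bc 36 36 36 36; K' ⊕ opad = 5e d6 5c 5c 5c 5c.
m1: inner = H(34 bc 36 36 36 36 18 99) = 02 79; tag = H(5e d6 5c 5c 5c 5c 02 79) = 031f ← matches
m2: inner = H(34 bc 36 36 36 36 70 30) = 02 68; tag = H(5e d6 5c 5c 5c 5c 02 68) = 030e
m3: inner = H(34 bc 36 36 36 36 29 d9) = 02 ca; tag = H(5e d6 5c 5c 5c 5c 02 ca) = 0370
m4: inner = H(34 bc 36 36 36 36 61 4b) = 02 74; tag = H(5e d6 5c 5c 5c 5c 02 74) = 031a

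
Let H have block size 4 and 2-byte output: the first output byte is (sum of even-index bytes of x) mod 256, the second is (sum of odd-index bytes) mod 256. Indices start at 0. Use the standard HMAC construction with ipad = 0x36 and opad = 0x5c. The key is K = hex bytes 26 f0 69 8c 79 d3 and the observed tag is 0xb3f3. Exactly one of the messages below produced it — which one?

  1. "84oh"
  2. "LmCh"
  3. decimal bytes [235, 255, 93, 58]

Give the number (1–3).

2

Key hex bytes 26 f0 69 8c 79 d3 is 6 bytes > B = 4, so hash it first: H(key) = 08 4f, then zero-pad to 4 bytes: K' = 08 4f 00 00.
K' ⊕ ipad = 3e 79 36 36; K' ⊕ opad = 54 13 5c 5c.
m1: inner = H(3e 79 36 36 38 34 6f 68) = 1b 4b; tag = H(54 13 5c 5c 1b 4b) = cbba
m2: inner = H(3e 79 36 36 4c 6d 43 68) = 03 84; tag = H(54 13 5c 5c 03 84) = b3f3 ← matches
m3: inner = H(3e 79 36 36 eb ff 5d 3a) = bc e8; tag = H(54 13 5c 5c bc e8) = 6c57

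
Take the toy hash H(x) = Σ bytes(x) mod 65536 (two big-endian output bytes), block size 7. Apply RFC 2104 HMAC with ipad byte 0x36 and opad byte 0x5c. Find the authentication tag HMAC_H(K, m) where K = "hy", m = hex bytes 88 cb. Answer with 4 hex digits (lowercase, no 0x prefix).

Key "hy" = 68 79 is 2 bytes ≤ B = 7; zero-pad to 7 bytes: K' = 68 79 00 00 00 00 00.
K' ⊕ ipad = 5e 4f 36 36 36 36 36.  K' ⊕ opad = 34 25 5c 5c 5c 5c 5c.
Inner input = (K'⊕ipad) ∥ m = 5e 4f 36 36 36 36 36 ∥ 88 cb.
Inner hash: sum = 94+79+54+54+54+54+54+136+203 = 782 → 03 0e.
Outer input = (K'⊕opad) ∥ inner = 34 25 5c 5c 5c 5c 5c ∥ 03 0e.
Outer hash (tag): sum = 52+37+92+92+92+92+92+3+14 = 566 → 02 36.

0236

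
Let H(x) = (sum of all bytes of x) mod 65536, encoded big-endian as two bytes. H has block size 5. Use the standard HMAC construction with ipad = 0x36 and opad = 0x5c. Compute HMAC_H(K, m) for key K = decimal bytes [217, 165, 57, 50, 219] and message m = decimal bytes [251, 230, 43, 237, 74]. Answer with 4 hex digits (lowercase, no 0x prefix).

03a2

Key decimal bytes [217, 165, 57, 50, 219] = d9 a5 39 32 db is exactly B = 5 bytes: K' = d9 a5 39 32 db.
K' ⊕ ipad = ef 93 0f 04 ed.  K' ⊕ opad = 85 f9 65 6e 87.
Inner input = (K'⊕ipad) ∥ m = ef 93 0f 04 ed ∥ fb e6 2b ed 4a.
Inner hash: sum = 239+147+15+4+237+251+230+43+237+74 = 1477 → 05 c5.
Outer input = (K'⊕opad) ∥ inner = 85 f9 65 6e 87 ∥ 05 c5.
Outer hash (tag): sum = 133+249+101+110+135+5+197 = 930 → 03 a2.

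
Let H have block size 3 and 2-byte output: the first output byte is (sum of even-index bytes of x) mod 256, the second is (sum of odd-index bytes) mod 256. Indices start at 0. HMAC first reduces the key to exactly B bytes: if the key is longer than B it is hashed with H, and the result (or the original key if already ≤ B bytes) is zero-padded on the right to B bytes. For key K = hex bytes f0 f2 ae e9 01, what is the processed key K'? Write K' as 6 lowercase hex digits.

|K| = 5 > B = 3, so first hash the key.
H(K): even-index sum = 415 mod 256 = 159; odd-index sum = 475 mod 256 = 219 → 9f db.
Zero-pad H(K) = 9f db to 3 bytes: K' = 9f db 00.

9fdb00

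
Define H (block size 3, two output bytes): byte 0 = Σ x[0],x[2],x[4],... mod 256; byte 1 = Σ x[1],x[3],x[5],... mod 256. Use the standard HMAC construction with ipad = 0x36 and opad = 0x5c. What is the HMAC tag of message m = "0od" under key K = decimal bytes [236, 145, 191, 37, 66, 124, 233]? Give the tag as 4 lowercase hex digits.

7ef3

Key decimal bytes [236, 145, 191, 37, 66, 124, 233] = ec 91 bf 25 42 7c e9 is 7 bytes > B = 3, so hash it first: H(key) = d6 32, then zero-pad to 3 bytes: K' = d6 32 00.
K' ⊕ ipad = e0 04 36.  K' ⊕ opad = 8a 6e 5c.
Inner input = (K'⊕ipad) ∥ m = e0 04 36 ∥ 30 6f 64.
Inner hash: even-index sum = 389 mod 256 = 133; odd-index sum = 152 mod 256 = 152 → 85 98.
Outer input = (K'⊕opad) ∥ inner = 8a 6e 5c ∥ 85 98.
Outer hash (tag): even-index sum = 382 mod 256 = 126; odd-index sum = 243 mod 256 = 243 → 7e f3.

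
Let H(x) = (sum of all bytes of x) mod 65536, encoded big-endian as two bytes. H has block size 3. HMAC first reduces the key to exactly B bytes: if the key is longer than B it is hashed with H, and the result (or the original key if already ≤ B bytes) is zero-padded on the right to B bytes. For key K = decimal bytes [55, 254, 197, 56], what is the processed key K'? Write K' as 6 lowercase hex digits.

|K| = 4 > B = 3, so first hash the key.
H(K): sum = 55+254+197+56 = 562 → 02 32.
Zero-pad H(K) = 02 32 to 3 bytes: K' = 02 32 00.

023200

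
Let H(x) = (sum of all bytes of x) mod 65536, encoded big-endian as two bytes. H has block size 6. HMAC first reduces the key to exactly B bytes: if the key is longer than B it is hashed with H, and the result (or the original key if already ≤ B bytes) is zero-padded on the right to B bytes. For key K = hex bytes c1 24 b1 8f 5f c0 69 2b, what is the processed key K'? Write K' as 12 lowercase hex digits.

|K| = 8 > B = 6, so first hash the key.
H(K): sum = 193+36+177+143+95+192+105+43 = 984 → 03 d8.
Zero-pad H(K) = 03 d8 to 6 bytes: K' = 03 d8 00 00 00 00.

03d800000000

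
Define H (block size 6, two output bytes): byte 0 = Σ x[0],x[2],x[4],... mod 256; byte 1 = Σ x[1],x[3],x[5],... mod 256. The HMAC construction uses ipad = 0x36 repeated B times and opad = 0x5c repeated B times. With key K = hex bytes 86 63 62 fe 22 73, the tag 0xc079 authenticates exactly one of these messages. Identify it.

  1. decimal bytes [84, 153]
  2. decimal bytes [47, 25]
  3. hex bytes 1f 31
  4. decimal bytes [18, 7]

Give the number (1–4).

4

Key hex bytes 86 63 62 fe 22 73 is exactly B = 6 bytes: K' = 86 63 62 fe 22 73.
K' ⊕ ipad = b0 55 54 c8 14 45; K' ⊕ opad = da 3f 3e a2 7e 2f.
m1: inner = H(b0 55 54 c8 14 45 54 99) = 6c fb; tag = H(da 3f 3e a2 7e 2f 6c fb) = 020b
m2: inner = H(b0 55 54 c8 14 45 2f 19) = 47 7b; tag = H(da 3f 3e a2 7e 2f 47 7b) = dd8b
m3: inner = H(b0 55 54 c8 14 45 1f 31) = 37 93; tag = H(da 3f 3e a2 7e 2f 37 93) = cda3
m4: inner = H(b0 55 54 c8 14 45 12 07) = 2a 69; tag = H(da 3f 3e a2 7e 2f 2a 69) = c079 ← matches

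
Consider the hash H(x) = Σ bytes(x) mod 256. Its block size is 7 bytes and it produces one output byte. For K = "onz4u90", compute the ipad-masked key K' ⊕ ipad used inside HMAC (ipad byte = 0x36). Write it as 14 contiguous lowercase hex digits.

59584c02430f06

Key "onz4u90" = 6f 6e 7a 34 75 39 30 is exactly B = 7 bytes: K' = 6f 6e 7a 34 75 39 30.
XOR each byte with 0x36: 6f⊕36=59, 6e⊕36=58, 7a⊕36=4c, 34⊕36=02, 75⊕36=43, 39⊕36=0f, 30⊕36=06.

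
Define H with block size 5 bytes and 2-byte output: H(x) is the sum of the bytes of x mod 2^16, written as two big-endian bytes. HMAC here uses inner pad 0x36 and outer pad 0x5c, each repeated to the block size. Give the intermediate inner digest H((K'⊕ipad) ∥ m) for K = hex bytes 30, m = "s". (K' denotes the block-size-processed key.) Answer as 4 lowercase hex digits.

0151

Key hex bytes 30 is 1 byte ≤ B = 5; zero-pad to 5 bytes: K' = 30 00 00 00 00.
K' ⊕ ipad = 06 36 36 36 36.
Inner input = 06 36 36 36 36 ∥ 73.
Inner hash: sum = 6+54+54+54+54+115 = 337 → 01 51.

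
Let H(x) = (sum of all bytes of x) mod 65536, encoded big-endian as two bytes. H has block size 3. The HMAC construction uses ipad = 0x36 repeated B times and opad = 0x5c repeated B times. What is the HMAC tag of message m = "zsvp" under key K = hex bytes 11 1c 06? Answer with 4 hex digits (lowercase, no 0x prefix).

Key hex bytes 11 1c 06 is exactly B = 3 bytes: K' = 11 1c 06.
K' ⊕ ipad = 27 2a 30.  K' ⊕ opad = 4d 40 5a.
Inner input = (K'⊕ipad) ∥ m = 27 2a 30 ∥ 7a 73 76 70.
Inner hash: sum = 39+42+48+122+115+118+112 = 596 → 02 54.
Outer input = (K'⊕opad) ∥ inner = 4d 40 5a ∥ 02 54.
Outer hash (tag): sum = 77+64+90+2+84 = 317 → 01 3d.

013d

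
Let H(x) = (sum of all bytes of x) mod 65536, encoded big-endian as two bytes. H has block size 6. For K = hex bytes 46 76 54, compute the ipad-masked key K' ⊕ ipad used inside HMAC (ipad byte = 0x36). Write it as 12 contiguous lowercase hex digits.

Key hex bytes 46 76 54 is 3 bytes ≤ B = 6; zero-pad to 6 bytes: K' = 46 76 54 00 00 00.
XOR each byte with 0x36: 46⊕36=70, 76⊕36=40, 54⊕36=62, 00⊕36=36, 00⊕36=36, 00⊕36=36.

704062363636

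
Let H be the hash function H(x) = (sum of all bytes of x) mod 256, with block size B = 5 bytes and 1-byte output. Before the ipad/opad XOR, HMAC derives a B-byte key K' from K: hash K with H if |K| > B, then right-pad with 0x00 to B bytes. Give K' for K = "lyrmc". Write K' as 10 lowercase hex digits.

Key "lyrmc" = 6c 79 72 6d 63 is exactly B = 5 bytes: K' = 6c 79 72 6d 63.

6c79726d63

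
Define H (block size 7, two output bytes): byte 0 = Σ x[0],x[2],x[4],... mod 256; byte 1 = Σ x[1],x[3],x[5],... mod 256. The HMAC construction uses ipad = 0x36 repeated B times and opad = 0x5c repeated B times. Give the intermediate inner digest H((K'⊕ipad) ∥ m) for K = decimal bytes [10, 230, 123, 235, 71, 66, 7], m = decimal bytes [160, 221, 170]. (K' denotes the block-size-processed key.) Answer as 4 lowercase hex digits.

Key decimal bytes [10, 230, 123, 235, 71, 66, 7] = 0a e6 7b eb 47 42 07 is exactly B = 7 bytes: K' = 0a e6 7b eb 47 42 07.
K' ⊕ ipad = 3c d0 4d dd 71 74 31.
Inner input = 3c d0 4d dd 71 74 31 ∥ a0 dd aa.
Inner hash: even-index sum = 520 mod 256 = 8; odd-index sum = 875 mod 256 = 107 → 08 6b.

086b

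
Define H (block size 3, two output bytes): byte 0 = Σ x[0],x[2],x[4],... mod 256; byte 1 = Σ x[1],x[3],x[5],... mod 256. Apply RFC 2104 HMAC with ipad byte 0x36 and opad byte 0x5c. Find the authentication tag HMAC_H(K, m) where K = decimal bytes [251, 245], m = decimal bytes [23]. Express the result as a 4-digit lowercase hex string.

Key decimal bytes [251, 245] = fb f5 is 2 bytes ≤ B = 3; zero-pad to 3 bytes: K' = fb f5 00.
K' ⊕ ipad = cd c3 36.  K' ⊕ opad = a7 a9 5c.
Inner input = (K'⊕ipad) ∥ m = cd c3 36 ∥ 17.
Inner hash: even-index sum = 259 mod 256 = 3; odd-index sum = 218 mod 256 = 218 → 03 da.
Outer input = (K'⊕opad) ∥ inner = a7 a9 5c ∥ 03 da.
Outer hash (tag): even-index sum = 477 mod 256 = 221; odd-index sum = 172 mod 256 = 172 → dd ac.

ddac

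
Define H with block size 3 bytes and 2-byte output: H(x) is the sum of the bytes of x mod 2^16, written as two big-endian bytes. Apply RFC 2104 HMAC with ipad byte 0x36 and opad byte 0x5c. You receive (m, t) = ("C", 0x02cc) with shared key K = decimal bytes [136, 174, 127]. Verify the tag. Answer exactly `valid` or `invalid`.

valid

Key decimal bytes [136, 174, 127] = 88 ae 7f is exactly B = 3 bytes: K' = 88 ae 7f.
K' ⊕ ipad = be 98 49; K' ⊕ opad = d4 f2 23.
Inner hash: sum = 190+152+73+67 = 482 → 01 e2.
Outer hash (recomputed tag): sum = 212+242+35+1+226 = 716 → 02 cc.
Recomputed tag = 02cc; claimed = 02cc → match.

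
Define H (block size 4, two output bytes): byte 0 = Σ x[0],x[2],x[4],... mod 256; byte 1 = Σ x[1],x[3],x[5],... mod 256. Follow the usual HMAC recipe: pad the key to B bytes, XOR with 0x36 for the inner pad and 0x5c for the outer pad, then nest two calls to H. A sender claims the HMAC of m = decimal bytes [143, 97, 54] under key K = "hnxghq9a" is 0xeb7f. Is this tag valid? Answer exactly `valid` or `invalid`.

valid

Key "hnxghq9a" = 68 6e 78 67 68 71 39 61 is 8 bytes > B = 4, so hash it first: H(key) = 81 a7, then zero-pad to 4 bytes: K' = 81 a7 00 00.
K' ⊕ ipad = b7 91 36 36; K' ⊕ opad = dd fb 5c 5c.
Inner hash: even-index sum = 434 mod 256 = 178; odd-index sum = 296 mod 256 = 40 → b2 28.
Outer hash (recomputed tag): even-index sum = 491 mod 256 = 235; odd-index sum = 383 mod 256 = 127 → eb 7f.
Recomputed tag = eb7f; claimed = eb7f → match.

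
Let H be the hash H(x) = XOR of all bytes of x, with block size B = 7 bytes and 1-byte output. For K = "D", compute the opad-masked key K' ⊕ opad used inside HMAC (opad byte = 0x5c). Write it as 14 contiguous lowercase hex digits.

185c5c5c5c5c5c

Key "D" = 44 is 1 byte ≤ B = 7; zero-pad to 7 bytes: K' = 44 00 00 00 00 00 00.
XOR each byte with 0x5c: 44⊕5c=18, 00⊕5c=5c, 00⊕5c=5c, 00⊕5c=5c, 00⊕5c=5c, 00⊕5c=5c, 00⊕5c=5c.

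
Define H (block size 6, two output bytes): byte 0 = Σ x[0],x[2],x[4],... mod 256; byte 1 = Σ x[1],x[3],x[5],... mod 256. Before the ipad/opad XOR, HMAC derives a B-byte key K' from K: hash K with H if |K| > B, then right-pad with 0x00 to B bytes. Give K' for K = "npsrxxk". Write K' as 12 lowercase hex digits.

|K| = 7 > B = 6, so first hash the key.
H(K): even-index sum = 452 mod 256 = 196; odd-index sum = 346 mod 256 = 90 → c4 5a.
Zero-pad H(K) = c4 5a to 6 bytes: K' = c4 5a 00 00 00 00.

c45a00000000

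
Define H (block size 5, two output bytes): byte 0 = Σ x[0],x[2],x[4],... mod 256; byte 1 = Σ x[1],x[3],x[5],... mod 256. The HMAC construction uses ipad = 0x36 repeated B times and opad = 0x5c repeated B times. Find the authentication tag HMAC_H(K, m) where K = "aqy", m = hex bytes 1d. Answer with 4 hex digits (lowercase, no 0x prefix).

5865

Key "aqy" = 61 71 79 is 3 bytes ≤ B = 5; zero-pad to 5 bytes: K' = 61 71 79 00 00.
K' ⊕ ipad = 57 47 4f 36 36.  K' ⊕ opad = 3d 2d 25 5c 5c.
Inner input = (K'⊕ipad) ∥ m = 57 47 4f 36 36 ∥ 1d.
Inner hash: even-index sum = 220 mod 256 = 220; odd-index sum = 154 mod 256 = 154 → dc 9a.
Outer input = (K'⊕opad) ∥ inner = 3d 2d 25 5c 5c ∥ dc 9a.
Outer hash (tag): even-index sum = 344 mod 256 = 88; odd-index sum = 357 mod 256 = 101 → 58 65.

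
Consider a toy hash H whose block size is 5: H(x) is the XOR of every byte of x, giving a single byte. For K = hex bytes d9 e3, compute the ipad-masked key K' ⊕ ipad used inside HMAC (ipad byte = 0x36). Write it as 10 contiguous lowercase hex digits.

Key hex bytes d9 e3 is 2 bytes ≤ B = 5; zero-pad to 5 bytes: K' = d9 e3 00 00 00.
XOR each byte with 0x36: d9⊕36=ef, e3⊕36=d5, 00⊕36=36, 00⊕36=36, 00⊕36=36.

efd5363636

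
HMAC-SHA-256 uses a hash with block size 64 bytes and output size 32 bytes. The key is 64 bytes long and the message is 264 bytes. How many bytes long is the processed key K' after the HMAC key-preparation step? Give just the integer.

64

Key is 64 ≤ 64 bytes, zero-padded: |K'| = 64.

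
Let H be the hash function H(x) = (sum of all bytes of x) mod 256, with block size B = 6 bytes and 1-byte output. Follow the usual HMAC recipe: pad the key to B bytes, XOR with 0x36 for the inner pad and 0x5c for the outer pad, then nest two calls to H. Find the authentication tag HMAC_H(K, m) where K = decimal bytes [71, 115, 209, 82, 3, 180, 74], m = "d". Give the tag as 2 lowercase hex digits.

Key decimal bytes [71, 115, 209, 82, 3, 180, 74] = 47 73 d1 52 03 b4 4a is 7 bytes > B = 6, so hash it first: H(key) = de, then zero-pad to 6 bytes: K' = de 00 00 00 00 00.
K' ⊕ ipad = e8 36 36 36 36 36.  K' ⊕ opad = 82 5c 5c 5c 5c 5c.
Inner input = (K'⊕ipad) ∥ m = e8 36 36 36 36 36 ∥ 64.
Inner hash: sum = 232+54+54+54+54+54+100 = 602; mod 256 = 90 → 5a.
Outer input = (K'⊕opad) ∥ inner = 82 5c 5c 5c 5c 5c ∥ 5a.
Outer hash (tag): sum = 130+92+92+92+92+92+90 = 680; mod 256 = 168 → a8.

a8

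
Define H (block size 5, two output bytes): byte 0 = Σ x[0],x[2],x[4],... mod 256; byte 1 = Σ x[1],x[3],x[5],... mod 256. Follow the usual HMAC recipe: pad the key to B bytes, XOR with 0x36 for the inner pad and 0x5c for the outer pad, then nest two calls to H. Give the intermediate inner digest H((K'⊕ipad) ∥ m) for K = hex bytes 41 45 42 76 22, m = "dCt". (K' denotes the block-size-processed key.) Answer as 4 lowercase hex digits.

428b

Key hex bytes 41 45 42 76 22 is exactly B = 5 bytes: K' = 41 45 42 76 22.
K' ⊕ ipad = 77 73 74 40 14.
Inner input = 77 73 74 40 14 ∥ 64 43 74.
Inner hash: even-index sum = 322 mod 256 = 66; odd-index sum = 395 mod 256 = 139 → 42 8b.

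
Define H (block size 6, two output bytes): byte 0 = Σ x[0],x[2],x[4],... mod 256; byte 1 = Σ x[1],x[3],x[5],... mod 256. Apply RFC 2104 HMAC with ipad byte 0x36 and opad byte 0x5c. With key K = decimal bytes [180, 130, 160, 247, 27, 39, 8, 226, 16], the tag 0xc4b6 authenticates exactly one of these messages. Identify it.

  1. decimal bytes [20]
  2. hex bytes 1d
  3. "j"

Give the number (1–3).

1

Key decimal bytes [180, 130, 160, 247, 27, 39, 8, 226, 16] = b4 82 a0 f7 1b 27 08 e2 10 is 9 bytes > B = 6, so hash it first: H(key) = 87 82, then zero-pad to 6 bytes: K' = 87 82 00 00 00 00.
K' ⊕ ipad = b1 b4 36 36 36 36; K' ⊕ opad = db de 5c 5c 5c 5c.
m1: inner = H(b1 b4 36 36 36 36 14) = 31 20; tag = H(db de 5c 5c 5c 5c 31 20) = c4b6 ← matches
m2: inner = H(b1 b4 36 36 36 36 1d) = 3a 20; tag = H(db de 5c 5c 5c 5c 3a 20) = cdb6
m3: inner = H(b1 b4 36 36 36 36 6a) = 87 20; tag = H(db de 5c 5c 5c 5c 87 20) = 1ab6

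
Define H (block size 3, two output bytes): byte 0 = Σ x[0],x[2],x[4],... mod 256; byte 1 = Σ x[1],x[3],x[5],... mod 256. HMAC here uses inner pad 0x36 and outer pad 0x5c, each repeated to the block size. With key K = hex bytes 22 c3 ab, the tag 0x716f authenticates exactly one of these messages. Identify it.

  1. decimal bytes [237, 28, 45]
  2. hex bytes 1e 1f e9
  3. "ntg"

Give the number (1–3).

Key hex bytes 22 c3 ab is exactly B = 3 bytes: K' = 22 c3 ab.
K' ⊕ ipad = 14 f5 9d; K' ⊕ opad = 7e 9f f7.
m1: inner = H(14 f5 9d ed 1c 2d) = cd 0f; tag = H(7e 9f f7 cd 0f) = 846c
m2: inner = H(14 f5 9d 1e 1f e9) = d0 fc; tag = H(7e 9f f7 d0 fc) = 716f ← matches
m3: inner = H(14 f5 9d 6e 74 67) = 25 ca; tag = H(7e 9f f7 25 ca) = 3fc4

2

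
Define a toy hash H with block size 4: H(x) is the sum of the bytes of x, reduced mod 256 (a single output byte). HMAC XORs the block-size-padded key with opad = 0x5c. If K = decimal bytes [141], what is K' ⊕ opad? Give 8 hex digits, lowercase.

Key decimal bytes [141] = 8d is 1 byte ≤ B = 4; zero-pad to 4 bytes: K' = 8d 00 00 00.
XOR each byte with 0x5c: 8d⊕5c=d1, 00⊕5c=5c, 00⊕5c=5c, 00⊕5c=5c.

d15c5c5c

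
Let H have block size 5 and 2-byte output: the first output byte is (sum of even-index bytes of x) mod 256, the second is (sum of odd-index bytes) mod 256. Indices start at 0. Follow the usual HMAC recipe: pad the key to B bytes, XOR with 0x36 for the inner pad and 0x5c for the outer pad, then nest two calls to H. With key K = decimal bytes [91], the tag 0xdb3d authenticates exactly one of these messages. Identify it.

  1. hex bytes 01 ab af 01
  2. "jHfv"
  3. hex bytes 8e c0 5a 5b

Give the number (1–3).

Key decimal bytes [91] = 5b is 1 byte ≤ B = 5; zero-pad to 5 bytes: K' = 5b 00 00 00 00.
K' ⊕ ipad = 6d 36 36 36 36; K' ⊕ opad = 07 5c 5c 5c 5c.
m1: inner = H(6d 36 36 36 36 01 ab af 01) = 85 1c; tag = H(07 5c 5c 5c 5c 85 1c) = db3d ← matches
m2: inner = H(6d 36 36 36 36 6a 48 66 76) = 97 3c; tag = H(07 5c 5c 5c 5c 97 3c) = fb4f
m3: inner = H(6d 36 36 36 36 8e c0 5a 5b) = f4 54; tag = H(07 5c 5c 5c 5c f4 54) = 13ac

1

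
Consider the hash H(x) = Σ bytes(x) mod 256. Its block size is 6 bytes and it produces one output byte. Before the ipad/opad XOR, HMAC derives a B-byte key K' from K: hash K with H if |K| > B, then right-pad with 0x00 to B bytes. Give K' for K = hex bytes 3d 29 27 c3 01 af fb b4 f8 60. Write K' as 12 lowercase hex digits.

|K| = 10 > B = 6, so first hash the key.
H(K): sum = 61+41+39+195+1+175+251+180+248+96 = 1287; mod 256 = 7 → 07.
Zero-pad H(K) = 07 to 6 bytes: K' = 07 00 00 00 00 00.

070000000000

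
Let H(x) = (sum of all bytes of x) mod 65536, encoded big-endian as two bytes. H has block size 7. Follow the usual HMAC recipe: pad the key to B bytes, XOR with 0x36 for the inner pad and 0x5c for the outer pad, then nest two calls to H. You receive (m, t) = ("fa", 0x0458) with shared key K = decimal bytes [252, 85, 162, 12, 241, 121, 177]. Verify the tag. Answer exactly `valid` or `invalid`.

Key decimal bytes [252, 85, 162, 12, 241, 121, 177] = fc 55 a2 0c f1 79 b1 is exactly B = 7 bytes: K' = fc 55 a2 0c f1 79 b1.
K' ⊕ ipad = ca 63 94 3a c7 4f 87; K' ⊕ opad = a0 09 fe 50 ad 25 ed.
Inner hash: sum = 202+99+148+58+199+79+135+102+97 = 1119 → 04 5f.
Outer hash (recomputed tag): sum = 160+9+254+80+173+37+237+4+95 = 1049 → 04 19.
Recomputed tag = 0419; claimed = 0458 → mismatch.

invalid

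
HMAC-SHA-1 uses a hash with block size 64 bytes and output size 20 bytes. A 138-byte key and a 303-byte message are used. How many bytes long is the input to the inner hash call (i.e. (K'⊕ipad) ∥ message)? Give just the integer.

Key is 138 > 64 bytes, so it is hashed to 20 bytes then zero-padded to 64: |K'| = 64.
Inner input = (K'⊕ipad) ∥ m → 64 + 303 = 367 bytes.

367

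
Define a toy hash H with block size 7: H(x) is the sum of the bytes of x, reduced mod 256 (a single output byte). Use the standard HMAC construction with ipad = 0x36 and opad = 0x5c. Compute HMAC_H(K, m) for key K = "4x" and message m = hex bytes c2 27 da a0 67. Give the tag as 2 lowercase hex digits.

80

Key "4x" = 34 78 is 2 bytes ≤ B = 7; zero-pad to 7 bytes: K' = 34 78 00 00 00 00 00.
K' ⊕ ipad = 02 4e 36 36 36 36 36.  K' ⊕ opad = 68 24 5c 5c 5c 5c 5c.
Inner input = (K'⊕ipad) ∥ m = 02 4e 36 36 36 36 36 ∥ c2 27 da a0 67.
Inner hash: sum = 2+78+54+54+54+54+54+194+39+218+160+103 = 1064; mod 256 = 40 → 28.
Outer input = (K'⊕opad) ∥ inner = 68 24 5c 5c 5c 5c 5c ∥ 28.
Outer hash (tag): sum = 104+36+92+92+92+92+92+40 = 640; mod 256 = 128 → 80.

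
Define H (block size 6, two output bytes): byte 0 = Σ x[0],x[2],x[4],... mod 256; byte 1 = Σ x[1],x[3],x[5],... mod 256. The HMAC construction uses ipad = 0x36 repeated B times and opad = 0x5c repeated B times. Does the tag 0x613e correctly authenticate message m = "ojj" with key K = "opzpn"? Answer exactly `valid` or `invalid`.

invalid

Key "opzpn" = 6f 70 7a 70 6e is 5 bytes ≤ B = 6; zero-pad to 6 bytes: K' = 6f 70 7a 70 6e 00.
K' ⊕ ipad = 59 46 4c 46 58 36; K' ⊕ opad = 33 2c 26 2c 32 5c.
Inner hash: even-index sum = 470 mod 256 = 214; odd-index sum = 300 mod 256 = 44 → d6 2c.
Outer hash (recomputed tag): even-index sum = 353 mod 256 = 97; odd-index sum = 224 mod 256 = 224 → 61 e0.
Recomputed tag = 61e0; claimed = 613e → mismatch.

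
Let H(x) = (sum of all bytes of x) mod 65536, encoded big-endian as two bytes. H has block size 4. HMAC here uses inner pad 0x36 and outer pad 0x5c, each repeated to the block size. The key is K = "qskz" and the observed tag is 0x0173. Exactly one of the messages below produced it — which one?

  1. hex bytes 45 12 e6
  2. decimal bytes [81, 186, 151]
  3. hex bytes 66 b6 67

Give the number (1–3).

Key "qskz" = 71 73 6b 7a is exactly B = 4 bytes: K' = 71 73 6b 7a.
K' ⊕ ipad = 47 45 5d 4c; K' ⊕ opad = 2d 2f 37 26.
m1: inner = H(47 45 5d 4c 45 12 e6) = 02 72; tag = H(2d 2f 37 26 02 72) = 012d
m2: inner = H(47 45 5d 4c 51 ba 97) = 02 d7; tag = H(2d 2f 37 26 02 d7) = 0192
m3: inner = H(47 45 5d 4c 66 b6 67) = 02 b8; tag = H(2d 2f 37 26 02 b8) = 0173 ← matches

3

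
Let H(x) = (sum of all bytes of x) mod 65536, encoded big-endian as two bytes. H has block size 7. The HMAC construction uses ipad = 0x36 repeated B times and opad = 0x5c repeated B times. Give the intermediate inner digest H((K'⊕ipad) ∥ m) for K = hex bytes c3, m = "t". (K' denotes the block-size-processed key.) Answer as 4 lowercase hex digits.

02ad

Key hex bytes c3 is 1 byte ≤ B = 7; zero-pad to 7 bytes: K' = c3 00 00 00 00 00 00.
K' ⊕ ipad = f5 36 36 36 36 36 36.
Inner input = f5 36 36 36 36 36 36 ∥ 74.
Inner hash: sum = 245+54+54+54+54+54+54+116 = 685 → 02 ad.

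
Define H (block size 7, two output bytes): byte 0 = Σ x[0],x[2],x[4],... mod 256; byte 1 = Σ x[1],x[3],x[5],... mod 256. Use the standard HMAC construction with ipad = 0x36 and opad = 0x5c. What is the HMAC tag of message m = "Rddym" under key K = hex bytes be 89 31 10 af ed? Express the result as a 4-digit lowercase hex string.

810d

Key hex bytes be 89 31 10 af ed is 6 bytes ≤ B = 7; zero-pad to 7 bytes: K' = be 89 31 10 af ed 00.
K' ⊕ ipad = 88 bf 07 26 99 db 36.  K' ⊕ opad = e2 d5 6d 4c f3 b1 5c.
Inner input = (K'⊕ipad) ∥ m = 88 bf 07 26 99 db 36 ∥ 52 64 64 79 6d.
Inner hash: even-index sum = 571 mod 256 = 59; odd-index sum = 739 mod 256 = 227 → 3b e3.
Outer input = (K'⊕opad) ∥ inner = e2 d5 6d 4c f3 b1 5c ∥ 3b e3.
Outer hash (tag): even-index sum = 897 mod 256 = 129; odd-index sum = 525 mod 256 = 13 → 81 0d.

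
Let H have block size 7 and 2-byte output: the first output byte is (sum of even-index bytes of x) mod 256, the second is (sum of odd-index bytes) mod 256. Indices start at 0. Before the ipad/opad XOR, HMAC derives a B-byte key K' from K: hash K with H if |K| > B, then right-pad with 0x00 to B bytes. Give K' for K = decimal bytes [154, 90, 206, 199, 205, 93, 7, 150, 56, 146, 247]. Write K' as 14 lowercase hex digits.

6ba60000000000

|K| = 11 > B = 7, so first hash the key.
H(K): even-index sum = 875 mod 256 = 107; odd-index sum = 678 mod 256 = 166 → 6b a6.
Zero-pad H(K) = 6b a6 to 7 bytes: K' = 6b a6 00 00 00 00 00.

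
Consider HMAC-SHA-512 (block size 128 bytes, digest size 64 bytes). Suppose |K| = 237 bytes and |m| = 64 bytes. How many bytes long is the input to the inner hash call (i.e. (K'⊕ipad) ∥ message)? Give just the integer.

192

Key is 237 > 128 bytes, so it is hashed to 64 bytes then zero-padded to 128: |K'| = 128.
Inner input = (K'⊕ipad) ∥ m → 128 + 64 = 192 bytes.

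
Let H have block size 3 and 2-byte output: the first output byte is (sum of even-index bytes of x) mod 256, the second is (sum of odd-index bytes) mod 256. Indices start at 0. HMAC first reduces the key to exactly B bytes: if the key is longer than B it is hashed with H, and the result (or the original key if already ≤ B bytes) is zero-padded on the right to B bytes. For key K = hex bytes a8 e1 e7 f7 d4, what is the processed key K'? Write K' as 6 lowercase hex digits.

63d800

|K| = 5 > B = 3, so first hash the key.
H(K): even-index sum = 611 mod 256 = 99; odd-index sum = 472 mod 256 = 216 → 63 d8.
Zero-pad H(K) = 63 d8 to 3 bytes: K' = 63 d8 00.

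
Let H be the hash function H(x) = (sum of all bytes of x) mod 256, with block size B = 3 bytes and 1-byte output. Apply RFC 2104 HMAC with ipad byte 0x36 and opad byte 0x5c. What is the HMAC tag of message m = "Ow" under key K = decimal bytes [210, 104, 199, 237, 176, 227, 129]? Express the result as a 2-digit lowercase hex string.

7c

Key decimal bytes [210, 104, 199, 237, 176, 227, 129] = d2 68 c7 ed b0 e3 81 is 7 bytes > B = 3, so hash it first: H(key) = 02, then zero-pad to 3 bytes: K' = 02 00 00.
K' ⊕ ipad = 34 36 36.  K' ⊕ opad = 5e 5c 5c.
Inner input = (K'⊕ipad) ∥ m = 34 36 36 ∥ 4f 77.
Inner hash: sum = 52+54+54+79+119 = 358; mod 256 = 102 → 66.
Outer input = (K'⊕opad) ∥ inner = 5e 5c 5c ∥ 66.
Outer hash (tag): sum = 94+92+92+102 = 380; mod 256 = 124 → 7c.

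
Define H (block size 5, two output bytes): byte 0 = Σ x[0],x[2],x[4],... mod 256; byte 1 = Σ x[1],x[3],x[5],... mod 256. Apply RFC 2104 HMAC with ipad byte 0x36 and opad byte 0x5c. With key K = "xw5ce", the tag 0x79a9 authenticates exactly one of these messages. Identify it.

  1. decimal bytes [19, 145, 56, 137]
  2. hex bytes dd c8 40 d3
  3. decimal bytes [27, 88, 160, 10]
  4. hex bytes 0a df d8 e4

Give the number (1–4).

Key "xw5ce" = 78 77 35 63 65 is exactly B = 5 bytes: K' = 78 77 35 63 65.
K' ⊕ ipad = 4e 41 03 55 53; K' ⊕ opad = 24 2b 69 3f 39.
m1: inner = H(4e 41 03 55 53 13 91 38 89) = be e1; tag = H(24 2b 69 3f 39 be e1) = a728
m2: inner = H(4e 41 03 55 53 dd c8 40 d3) = 3f b3; tag = H(24 2b 69 3f 39 3f b3) = 79a9 ← matches
m3: inner = H(4e 41 03 55 53 1b 58 a0 0a) = 06 51; tag = H(24 2b 69 3f 39 06 51) = 1770
m4: inner = H(4e 41 03 55 53 0a df d8 e4) = 67 78; tag = H(24 2b 69 3f 39 67 78) = 3ed1

2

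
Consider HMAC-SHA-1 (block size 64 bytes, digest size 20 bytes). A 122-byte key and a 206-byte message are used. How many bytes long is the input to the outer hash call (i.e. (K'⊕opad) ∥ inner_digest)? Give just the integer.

84

Key is 122 > 64 bytes, so it is hashed to 20 bytes then zero-padded to 64: |K'| = 64.
Outer input = (K'⊕opad) ∥ H(inner) → 64 + 20 = 84 bytes.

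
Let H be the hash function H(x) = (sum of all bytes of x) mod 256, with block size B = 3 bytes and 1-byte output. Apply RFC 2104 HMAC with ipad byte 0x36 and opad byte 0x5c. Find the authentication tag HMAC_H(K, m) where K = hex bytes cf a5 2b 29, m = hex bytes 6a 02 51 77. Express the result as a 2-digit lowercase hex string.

Key hex bytes cf a5 2b 29 is 4 bytes > B = 3, so hash it first: H(key) = c8, then zero-pad to 3 bytes: K' = c8 00 00.
K' ⊕ ipad = fe 36 36.  K' ⊕ opad = 94 5c 5c.
Inner input = (K'⊕ipad) ∥ m = fe 36 36 ∥ 6a 02 51 77.
Inner hash: sum = 254+54+54+106+2+81+119 = 670; mod 256 = 158 → 9e.
Outer input = (K'⊕opad) ∥ inner = 94 5c 5c ∥ 9e.
Outer hash (tag): sum = 148+92+92+158 = 490; mod 256 = 234 → ea.

ea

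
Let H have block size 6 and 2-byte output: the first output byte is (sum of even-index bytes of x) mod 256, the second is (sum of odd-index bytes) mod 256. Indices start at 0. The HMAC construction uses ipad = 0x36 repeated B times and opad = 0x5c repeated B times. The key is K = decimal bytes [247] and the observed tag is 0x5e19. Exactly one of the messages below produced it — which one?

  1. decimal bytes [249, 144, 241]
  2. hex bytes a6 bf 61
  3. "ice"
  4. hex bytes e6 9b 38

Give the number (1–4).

3

Key decimal bytes [247] = f7 is 1 byte ≤ B = 6; zero-pad to 6 bytes: K' = f7 00 00 00 00 00.
K' ⊕ ipad = c1 36 36 36 36 36; K' ⊕ opad = ab 5c 5c 5c 5c 5c.
m1: inner = H(c1 36 36 36 36 36 f9 90 f1) = 17 32; tag = H(ab 5c 5c 5c 5c 5c 17 32) = 7a46
m2: inner = H(c1 36 36 36 36 36 a6 bf 61) = 34 61; tag = H(ab 5c 5c 5c 5c 5c 34 61) = 9775
m3: inner = H(c1 36 36 36 36 36 69 63 65) = fb 05; tag = H(ab 5c 5c 5c 5c 5c fb 05) = 5e19 ← matches
m4: inner = H(c1 36 36 36 36 36 e6 9b 38) = 4b 3d; tag = H(ab 5c 5c 5c 5c 5c 4b 3d) = ae51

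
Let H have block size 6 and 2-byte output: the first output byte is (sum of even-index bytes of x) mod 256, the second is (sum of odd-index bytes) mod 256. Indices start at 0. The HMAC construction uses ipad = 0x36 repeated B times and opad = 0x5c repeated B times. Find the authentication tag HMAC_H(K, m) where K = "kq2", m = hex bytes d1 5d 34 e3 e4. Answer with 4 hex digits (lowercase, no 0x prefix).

81d8

Key "kq2" = 6b 71 32 is 3 bytes ≤ B = 6; zero-pad to 6 bytes: K' = 6b 71 32 00 00 00.
K' ⊕ ipad = 5d 47 04 36 36 36.  K' ⊕ opad = 37 2d 6e 5c 5c 5c.
Inner input = (K'⊕ipad) ∥ m = 5d 47 04 36 36 36 ∥ d1 5d 34 e3 e4.
Inner hash: even-index sum = 640 mod 256 = 128; odd-index sum = 499 mod 256 = 243 → 80 f3.
Outer input = (K'⊕opad) ∥ inner = 37 2d 6e 5c 5c 5c ∥ 80 f3.
Outer hash (tag): even-index sum = 385 mod 256 = 129; odd-index sum = 472 mod 256 = 216 → 81 d8.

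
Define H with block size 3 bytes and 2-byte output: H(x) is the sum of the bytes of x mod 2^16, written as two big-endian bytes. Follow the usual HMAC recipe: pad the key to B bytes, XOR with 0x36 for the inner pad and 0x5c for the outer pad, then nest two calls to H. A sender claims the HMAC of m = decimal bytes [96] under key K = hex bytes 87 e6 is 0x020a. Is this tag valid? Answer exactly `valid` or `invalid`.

Key hex bytes 87 e6 is 2 bytes ≤ B = 3; zero-pad to 3 bytes: K' = 87 e6 00.
K' ⊕ ipad = b1 d0 36; K' ⊕ opad = db ba 5c.
Inner hash: sum = 177+208+54+96 = 535 → 02 17.
Outer hash (recomputed tag): sum = 219+186+92+2+23 = 522 → 02 0a.
Recomputed tag = 020a; claimed = 020a → match.

valid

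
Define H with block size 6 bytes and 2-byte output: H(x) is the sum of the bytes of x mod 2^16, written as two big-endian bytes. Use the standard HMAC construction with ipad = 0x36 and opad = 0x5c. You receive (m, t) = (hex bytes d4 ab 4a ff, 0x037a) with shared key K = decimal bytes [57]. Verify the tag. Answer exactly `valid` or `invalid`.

Key decimal bytes [57] = 39 is 1 byte ≤ B = 6; zero-pad to 6 bytes: K' = 39 00 00 00 00 00.
K' ⊕ ipad = 0f 36 36 36 36 36; K' ⊕ opad = 65 5c 5c 5c 5c 5c.
Inner hash: sum = 15+54+54+54+54+54+212+171+74+255 = 997 → 03 e5.
Outer hash (recomputed tag): sum = 101+92+92+92+92+92+3+229 = 793 → 03 19.
Recomputed tag = 0319; claimed = 037a → mismatch.

invalid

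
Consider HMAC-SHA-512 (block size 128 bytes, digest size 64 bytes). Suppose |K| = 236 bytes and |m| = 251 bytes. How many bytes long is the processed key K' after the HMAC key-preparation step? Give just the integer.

Key is 236 > 128 bytes, so it is hashed to 64 bytes then zero-padded to 128: |K'| = 128.

128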